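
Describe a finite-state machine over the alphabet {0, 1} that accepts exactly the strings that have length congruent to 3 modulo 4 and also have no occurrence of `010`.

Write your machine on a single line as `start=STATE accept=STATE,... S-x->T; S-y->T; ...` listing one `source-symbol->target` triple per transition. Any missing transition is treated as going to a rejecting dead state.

Handle the two conditions separately and then intersect. The first has 4 states tracking the input length modulo 4; the second has 4 states tracking partial matches of the forbidden pattern `010`. A product state is a pair (one from each), accepting exactly when both do.
With 16 states:
          0    1  
>  S0     S1   S2 
   S1     S3   S4 
   S2     S3   S5 
   S3     S6   S7 
   S4     S8   S9 
   S5     S6   S9 
 * S6    S10  S11 
 * S7    S12   S0 
   S8    S12  S12 
 * S9    S10   S0 
   S10    S1  S13 
   S11   S14   S2 
   S12   S14  S14 
   S13   S15   S5 
   S14   S15  S15 
   S15    S8   S8 
(> = start, * = accepting)

start=S0; accept=S6,S7,S9; S0-0->S1; S0-1->S2; S1-0->S3; S1-1->S4; S2-0->S3; S2-1->S5; S3-0->S6; S3-1->S7; S4-0->S8; S4-1->S9; S5-0->S6; S5-1->S9; S6-0->S10; S6-1->S11; S7-0->S12; S7-1->S0; S8-0->S12; S8-1->S12; S9-0->S10; S9-1->S0; S10-0->S1; S10-1->S13; S11-0->S14; S11-1->S2; S12-0->S14; S12-1->S14; S13-0->S15; S13-1->S5; S14-0->S15; S14-1->S15; S15-0->S8; S15-1->S8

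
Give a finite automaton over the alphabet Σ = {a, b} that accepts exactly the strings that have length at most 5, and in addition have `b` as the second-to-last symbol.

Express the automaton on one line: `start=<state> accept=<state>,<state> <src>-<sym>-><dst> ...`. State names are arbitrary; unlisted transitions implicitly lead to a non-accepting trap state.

Run two small machines in parallel and take their product. The first has 7 states tracking the input length, saturating at 6; the second has 7 states tracking the last 2 symbols read. A product state is a pair (one from each), accepting exactly when both do. Minimizing collapses redundant product states.
          a    b  
>  s0     s1   s2 
   s1     s3   s4 
   s2     s5   s6 
   s3     s7   s8 
   s4     s9  s10 
 * s5     s7   s8 
 * s6     s9  s10 
   s7    s11  s12 
   s8    s13  s14 
 * s9    s11  s12 
 * s10   s13  s14 
   s11   s11  s11 
   s12   s13  s13 
 * s13   s11  s11 
 * s14   s13  s13 
(> = start, * = accepting)

start=s0 accept=s5,s6,s9,s10,s13,s14 s0-a->s1 s0-b->s2 s1-a->s3 s1-b->s4 s2-a->s5 s2-b->s6 s3-a->s7 s3-b->s8 s4-a->s9 s4-b->s10 s5-a->s7 s5-b->s8 s6-a->s9 s6-b->s10 s7-a->s11 s7-b->s12 s8-a->s13 s8-b->s14 s9-a->s11 s9-b->s12 s10-a->s13 s10-b->s14 s11-a->s11 s11-b->s11 s12-a->s13 s12-b->s13 s13-a->s11 s13-b->s11 s14-a->s13 s14-b->s13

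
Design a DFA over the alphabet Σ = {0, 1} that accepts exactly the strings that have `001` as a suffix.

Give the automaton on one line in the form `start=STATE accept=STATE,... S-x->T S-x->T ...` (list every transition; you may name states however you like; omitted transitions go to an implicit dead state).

start=q0 accept=q3 q0-0->q1 q0-1->q0 q1-0->q2 q1-1->q0 q2-0->q2 q2-1->q3 q3-0->q1 q3-1->q0

Let each state record the length of the longest suffix of the input read so far that is also a prefix of `001`. q1 means the last symbol is `0`; q2 means the last 2 symbols are `00`; q3 means the last 3 symbols are `001`. Accept only at q3, where the string currently ends in `001`.
With 4 states:
        0   1  
>  q0   q1  q0 
   q1   q2  q0 
   q2   q2  q3 
 * q3   q1  q0 
(> = start, * = accepting)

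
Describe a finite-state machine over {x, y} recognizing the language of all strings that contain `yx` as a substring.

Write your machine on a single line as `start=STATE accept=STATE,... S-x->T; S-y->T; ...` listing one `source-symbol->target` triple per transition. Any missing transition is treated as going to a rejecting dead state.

start=A; accept=C; A-x->A; A-y->B; B-x->C; B-y->B; C-x->C; C-y->C

Track how much of `yx` has been matched so far: state A is no progress, C is the absorbing accept state reached once `yx` has occurred. Intermediate states record partial matches; on a mismatch, fall back to the longest reusable overlap.
With 3 states:
       x  y 
>  A   A  B 
   B   C  B 
 * C   C  C 
(> = start, * = accepting)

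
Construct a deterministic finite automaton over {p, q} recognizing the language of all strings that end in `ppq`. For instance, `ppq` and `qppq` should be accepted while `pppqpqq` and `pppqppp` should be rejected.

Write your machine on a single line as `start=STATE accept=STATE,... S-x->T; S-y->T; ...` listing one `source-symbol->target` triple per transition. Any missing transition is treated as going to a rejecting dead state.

start=S0; accept=S3; S0-p->S1; S0-q->S0; S1-p->S2; S1-q->S0; S2-p->S2; S2-q->S3; S3-p->S1; S3-q->S0

Remember how much of `ppq` the current input suffix matches. State S0 means no match yet; S1 means the last symbol is `p`; S2 means the last 2 symbols are `pp`; S3 means the last 3 symbols are `ppq`. Only S3 accepts. On a mismatch, fall back to the longest proper suffix that is still a prefix of `ppq`.
4 states suffice.
        p   q  
>  S0   S1  S0 
   S1   S2  S0 
   S2   S2  S3 
 * S3   S1  S0 
(> = start, * = accepting)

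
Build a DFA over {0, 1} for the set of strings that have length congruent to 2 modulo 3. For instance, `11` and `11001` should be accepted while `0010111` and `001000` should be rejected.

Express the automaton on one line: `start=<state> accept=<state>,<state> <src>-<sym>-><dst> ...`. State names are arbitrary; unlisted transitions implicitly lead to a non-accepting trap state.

start=A accept=C A-0->B A-1->B B-0->C B-1->C C-0->A C-1->A

Only the length mod 3 matters, so use a 3-cycle: from any state, every input symbol moves to the next state, wrapping C back to A. Mark C accepting.
With 3 states:
       0  1 
>  A   B  B 
   B   C  C 
 * C   A  A 
(> = start, * = accepting)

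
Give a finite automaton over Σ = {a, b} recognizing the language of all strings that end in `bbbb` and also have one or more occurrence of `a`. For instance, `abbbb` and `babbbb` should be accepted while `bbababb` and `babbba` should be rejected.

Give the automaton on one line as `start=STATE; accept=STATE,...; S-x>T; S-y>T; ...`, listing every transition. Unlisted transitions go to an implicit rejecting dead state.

start=S0; accept=S5; S0-a>S1; S0-b>S0; S1-a>S1; S1-b>S2; S2-a>S1; S2-b>S3; S3-a>S1; S3-b>S4; S4-a>S1; S4-b>S5; S5-a>S1; S5-b>S5

Handle the two conditions separately and then intersect. One (5 states) tracks how much of the suffix `bbbb` has currently been matched; the other (3 states) tracks the count of `a`s, saturating at 2. Each combined state is a pair, one component from each; accept when both components accept. After merging equivalent states the machine shrinks.
        a   b  
>  S0   S1  S0 
   S1   S1  S2 
   S2   S1  S3 
   S3   S1  S4 
   S4   S1  S5 
 * S5   S1  S5 
(> = start, * = accepting)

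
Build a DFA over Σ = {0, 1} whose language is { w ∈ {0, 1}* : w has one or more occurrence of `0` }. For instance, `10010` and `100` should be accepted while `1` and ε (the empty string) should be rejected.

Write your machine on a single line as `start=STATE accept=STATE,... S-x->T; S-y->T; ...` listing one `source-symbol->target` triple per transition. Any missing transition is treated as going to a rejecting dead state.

Count `0`s, saturating at 2: state A means no `0` yet, B means one `0` seen, C means more than one. Each `0` increments (capped at C); other symbols loop. Accept from {B, C}.
       0  1 
>  A   B  A 
 * B   C  B 
 * C   C  C 
(> = start, * = accepting)

start=A; accept=B,C; A-0->B; A-1->A; B-0->C; B-1->B; C-0->C; C-1->C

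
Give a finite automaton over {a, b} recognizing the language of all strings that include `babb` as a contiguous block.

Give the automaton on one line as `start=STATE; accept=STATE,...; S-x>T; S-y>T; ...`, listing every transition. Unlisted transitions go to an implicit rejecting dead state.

start=q0; accept=q4; q0-a>q0; q0-b>q1; q1-a>q2; q1-b>q1; q2-a>q0; q2-b>q3; q3-a>q2; q3-b>q4; q4-a>q4; q4-b>q4

States q0..q3 record the length of the longest prefix of `babb` that matches the current input suffix. Reaching q4 means `babb` has been seen, and we stay there forever. Accept from q4.
5 states suffice.
        a   b  
>  q0   q0  q1 
   q1   q2  q1 
   q2   q0  q3 
   q3   q2  q4 
 * q4   q4  q4 
(> = start, * = accepting)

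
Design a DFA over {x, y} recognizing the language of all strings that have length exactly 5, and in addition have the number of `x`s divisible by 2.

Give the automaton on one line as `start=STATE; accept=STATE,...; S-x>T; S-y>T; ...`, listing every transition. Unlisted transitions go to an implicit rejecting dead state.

Build one automaton per condition and run them in lockstep. One (7 states) tracks the input length, saturating at 6; the other (2 states) tracks the count of `x`s modulo 2. Each combined state is a pair, one component from each; accept when both components accept.
          x    y  
>  S0     S1   S2 
   S1     S3   S4 
   S2     S4   S3 
   S3     S5   S6 
   S4     S6   S5 
   S5     S7   S8 
   S6     S8   S7 
   S7     S9  S10 
   S8    S10   S9 
   S9    S11  S12 
 * S10   S12  S11 
   S11   S12  S11 
   S12   S11  S12 
(> = start, * = accepting)

start=S0; accept=S10; S0-x>S1; S0-y>S2; S1-x>S3; S1-y>S4; S2-x>S4; S2-y>S3; S3-x>S5; S3-y>S6; S4-x>S6; S4-y>S5; S5-x>S7; S5-y>S8; S6-x>S8; S6-y>S7; S7-x>S9; S7-y>S10; S8-x>S10; S8-y>S9; S9-x>S11; S9-y>S12; S10-x>S12; S10-y>S11; S11-x>S12; S11-y>S11; S12-x>S11; S12-y>S12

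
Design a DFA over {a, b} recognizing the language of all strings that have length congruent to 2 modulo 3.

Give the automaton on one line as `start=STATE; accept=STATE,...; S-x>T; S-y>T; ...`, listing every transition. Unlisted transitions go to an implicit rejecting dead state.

start=s0; accept=s2; s0-a>s1; s0-b>s1; s1-a>s2; s1-b>s2; s2-a>s0; s2-b>s0

Count input length modulo 3: every symbol advances one step around the cycle s0 → s1 → s2 → s0. Accept at s2.
        a   b  
>  s0   s1  s1 
   s1   s2  s2 
 * s2   s0  s0 
(> = start, * = accepting)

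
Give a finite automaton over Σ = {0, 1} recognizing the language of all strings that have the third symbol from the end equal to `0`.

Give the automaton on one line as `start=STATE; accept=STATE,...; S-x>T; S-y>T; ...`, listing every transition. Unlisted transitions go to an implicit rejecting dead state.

start=S0; accept=S7,S8,S9,S10; S0-0>S1; S0-1>S2; S1-0>S3; S1-1>S4; S2-0>S5; S2-1>S6; S3-0>S7; S3-1>S8; S4-0>S9; S4-1>S10; S5-0>S11; S5-1>S12; S6-0>S13; S6-1>S14; S7-0>S7; S7-1>S8; S8-0>S9; S8-1>S10; S9-0>S11; S9-1>S12; S10-0>S13; S10-1>S14; S11-0>S7; S11-1>S8; S12-0>S9; S12-1>S10; S13-0>S11; S13-1>S12; S14-0>S13; S14-1>S14

Because acceptance depends on a position counted from the end, the machine has to buffer the most recent 3 symbols. Make each state the string of the last up-to-3 symbols read; on input `x` shift the window left and append `x`. Accept when the buffered window has length 3 and begins with `0`.
With 15 states:
          0    1  
>  S0     S1   S2 
   S1     S3   S4 
   S2     S5   S6 
   S3     S7   S8 
   S4     S9  S10 
   S5    S11  S12 
   S6    S13  S14 
 * S7     S7   S8 
 * S8     S9  S10 
 * S9    S11  S12 
 * S10   S13  S14 
   S11    S7   S8 
   S12    S9  S10 
   S13   S11  S12 
   S14   S13  S14 
(> = start, * = accepting)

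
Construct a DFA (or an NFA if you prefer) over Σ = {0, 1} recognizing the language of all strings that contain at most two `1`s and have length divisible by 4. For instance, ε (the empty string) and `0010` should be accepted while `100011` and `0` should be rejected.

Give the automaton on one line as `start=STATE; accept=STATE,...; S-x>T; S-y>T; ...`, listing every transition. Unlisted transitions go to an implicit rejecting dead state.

start=S0; accept=S0,S10,S11; S0-0>S1; S0-1>S2; S1-0>S3; S1-1>S4; S2-0>S4; S2-1>S5; S3-0>S6; S3-1>S7; S4-0>S7; S4-1>S8; S5-0>S8; S5-1>S9; S6-0>S0; S6-1>S10; S7-0>S10; S7-1>S11; S8-0>S11; S8-1>S9; S9-0>S9; S9-1>S9; S10-0>S2; S10-1>S12; S11-0>S12; S11-1>S9; S12-0>S5; S12-1>S9

Run two small machines in parallel and take their product. One (4 states) tracks the count of `1`s, saturating at 3; the other (4 states) tracks the input length modulo 4. Each combined state is a pair, one component from each; accept when both components accept. Minimizing collapses redundant product states.
A 13-state machine:
          0    1  
>* S0     S1   S2 
   S1     S3   S4 
   S2     S4   S5 
   S3     S6   S7 
   S4     S7   S8 
   S5     S8   S9 
   S6     S0  S10 
   S7    S10  S11 
   S8    S11   S9 
   S9     S9   S9 
 * S10    S2  S12 
 * S11   S12   S9 
   S12    S5   S9 
(> = start, * = accepting)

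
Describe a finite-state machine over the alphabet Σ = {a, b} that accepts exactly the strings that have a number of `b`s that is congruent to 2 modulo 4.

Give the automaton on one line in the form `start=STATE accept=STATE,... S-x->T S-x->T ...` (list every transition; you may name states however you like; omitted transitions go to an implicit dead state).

The only thing that matters is how many `b`s have appeared, reduced mod 4. Use one state per residue: q0 for 0, …, q3 for 3. Reading `b` moves to the next residue; anything else stays put. q2 is accepting.
With 4 states:
        a   b  
>  q0   q0  q1 
   q1   q1  q2 
 * q2   q2  q3 
   q3   q3  q0 
(> = start, * = accepting)

start=q0 accept=q2 q0-a->q0 q0-b->q1 q1-a->q1 q1-b->q2 q2-a->q2 q2-b->q3 q3-a->q3 q3-b->q0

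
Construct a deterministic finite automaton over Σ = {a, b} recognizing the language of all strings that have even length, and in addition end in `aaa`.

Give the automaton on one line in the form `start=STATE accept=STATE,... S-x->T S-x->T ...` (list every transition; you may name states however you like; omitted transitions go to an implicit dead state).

Build one automaton per condition and run them in lockstep. One (2 states) tracks the input length modulo 2; the other (4 states) tracks how much of the suffix `aaa` has currently been matched. Each combined state is a pair, one component from each; accept when both components accept.
With 8 states:
        a   b  
>  q0   q1  q2 
   q1   q3  q0 
   q2   q4  q0 
   q3   q5  q2 
   q4   q6  q2 
   q5   q7  q0 
   q6   q7  q0 
 * q7   q5  q2 
(> = start, * = accepting)

start=q0 accept=q7 q0-a->q1 q0-b->q2 q1-a->q3 q1-b->q0 q2-a->q4 q2-b->q0 q3-a->q5 q3-b->q2 q4-a->q6 q4-b->q2 q5-a->q7 q5-b->q0 q6-a->q7 q6-b->q0 q7-a->q5 q7-b->q2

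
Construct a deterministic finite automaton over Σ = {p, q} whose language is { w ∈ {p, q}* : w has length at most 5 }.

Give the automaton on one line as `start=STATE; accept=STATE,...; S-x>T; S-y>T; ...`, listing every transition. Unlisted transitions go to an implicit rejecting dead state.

start=A; accept=A,B,C,D,E,F; A-p>B; A-q>B; B-p>C; B-q>C; C-p>D; C-q>D; D-p>E; D-q>E; E-p>F; E-q>F; F-p>G; F-q>G; G-p>G; G-q>G

Count input length up to 6: every symbol moves from A toward G, which means 'more than 5' and absorbs. Accept from {A, B, C, D, E, F}.
With 7 states:
       p  q 
>* A   B  B 
 * B   C  C 
 * C   D  D 
 * D   E  E 
 * E   F  F 
 * F   G  G 
   G   G  G 
(> = start, * = accepting)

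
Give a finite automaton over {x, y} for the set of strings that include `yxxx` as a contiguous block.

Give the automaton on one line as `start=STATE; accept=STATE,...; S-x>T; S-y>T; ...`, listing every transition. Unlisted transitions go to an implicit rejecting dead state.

start=A; accept=E; A-x>A; A-y>B; B-x>C; B-y>B; C-x>D; C-y>B; D-x>E; D-y>B; E-x>E; E-y>E

Track how much of `yxxx` has been matched so far: state A is no progress, E is the absorbing accept state reached once `yxxx` has occurred. Intermediate states record partial matches; on a mismatch, fall back to the longest reusable overlap.
With 5 states:
       x  y 
>  A   A  B 
   B   C  B 
   C   D  B 
   D   E  B 
 * E   E  E 
(> = start, * = accepting)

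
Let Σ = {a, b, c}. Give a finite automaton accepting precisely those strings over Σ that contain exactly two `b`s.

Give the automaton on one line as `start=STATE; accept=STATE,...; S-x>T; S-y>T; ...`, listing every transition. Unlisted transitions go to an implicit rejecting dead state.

start=s0; accept=s2; s0-a>s0; s0-b>s1; s0-c>s0; s1-a>s1; s1-b>s2; s1-c>s1; s2-a>s2; s2-b>s3; s2-c>s2; s3-a>s3; s3-b>s3; s3-c>s3

Count `b`s, saturating at 3: states s0 through s2 mean 0 through 2 `b`s seen; s3 means more than 2. Each `b` increments (capped at s3); other symbols loop. Accept from {s2}.
With 4 states:
        a   b   c  
>  s0   s0  s1  s0 
   s1   s1  s2  s1 
 * s2   s2  s3  s2 
   s3   s3  s3  s3 
(> = start, * = accepting)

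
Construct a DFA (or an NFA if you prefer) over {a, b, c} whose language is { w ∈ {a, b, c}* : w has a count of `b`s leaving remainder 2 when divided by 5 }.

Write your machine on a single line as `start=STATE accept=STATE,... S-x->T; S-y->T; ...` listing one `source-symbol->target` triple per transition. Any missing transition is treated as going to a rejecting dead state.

start=q0; accept=q2; q0-a->q0; q0-b->q1; q0-c->q0; q1-a->q1; q1-b->q2; q1-c->q1; q2-a->q2; q2-b->q3; q2-c->q2; q3-a->q3; q3-b->q4; q3-c->q3; q4-a->q4; q4-b->q0; q4-c->q4

Keep the running count of `b`s modulo 5: each `b` advances along the cycle q0 → q1 → q2 → q3 → q4 → q0 while other symbols loop. Accept at q2.
A 5-state machine:
        a   b   c  
>  q0   q0  q1  q0 
   q1   q1  q2  q1 
 * q2   q2  q3  q2 
   q3   q3  q4  q3 
   q4   q4  q0  q4 
(> = start, * = accepting)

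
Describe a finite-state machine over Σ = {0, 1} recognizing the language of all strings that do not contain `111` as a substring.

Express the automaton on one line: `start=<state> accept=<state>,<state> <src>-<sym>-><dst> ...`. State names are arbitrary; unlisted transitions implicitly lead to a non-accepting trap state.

Track partial matches of the forbidden pattern `111`. State S3 is a dead state reached once `111` has occurred; every other state accepts. S0 means no part of `111` is currently matched.
4 states suffice.
        0   1  
>* S0   S0  S1 
 * S1   S0  S2 
 * S2   S0  S3 
   S3   S3  S3 
(> = start, * = accepting)

start=S0 accept=S0,S1,S2 S0-0->S0 S0-1->S1 S1-0->S0 S1-1->S2 S2-0->S0 S2-1->S3 S3-0->S3 S3-1->S3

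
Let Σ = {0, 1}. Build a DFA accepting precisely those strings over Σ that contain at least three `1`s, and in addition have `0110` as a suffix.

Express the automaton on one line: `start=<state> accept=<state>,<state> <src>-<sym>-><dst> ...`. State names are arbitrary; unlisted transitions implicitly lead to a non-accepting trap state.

Run two small machines in parallel and take their product. One (5 states) tracks the count of `1`s, saturating at 4; the other (5 states) tracks how much of the suffix `0110` has currently been matched. Each combined state is a pair, one component from each; accept when both components accept. Minimizing collapses redundant product states.
        0   1  
>  S0   S0  S1 
   S1   S2  S1 
   S2   S2  S3 
   S3   S2  S4 
   S4   S5  S1 
 * S5   S2  S3 
(> = start, * = accepting)

start=S0 accept=S5 S0-0->S0 S0-1->S1 S1-0->S2 S1-1->S1 S2-0->S2 S2-1->S3 S3-0->S2 S3-1->S4 S4-0->S5 S4-1->S1 S5-0->S2 S5-1->S3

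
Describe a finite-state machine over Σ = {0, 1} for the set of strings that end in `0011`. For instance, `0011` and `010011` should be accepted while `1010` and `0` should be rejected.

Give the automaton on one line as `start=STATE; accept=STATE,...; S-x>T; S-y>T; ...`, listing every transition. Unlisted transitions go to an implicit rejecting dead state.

Let each state record the length of the longest suffix of the input read so far that is also a prefix of `0011`. S1 means the last symbol is `0`; S2 means the last 2 symbols are `00`; S3 means the last 3 symbols are `001`; S4 means the last 4 symbols are `0011`. Accept only at S4, where the string currently ends in `0011`.
        0   1  
>  S0   S1  S0 
   S1   S2  S0 
   S2   S2  S3 
   S3   S1  S4 
 * S4   S1  S0 
(> = start, * = accepting)

start=S0; accept=S4; S0-0>S1; S0-1>S0; S1-0>S2; S1-1>S0; S2-0>S2; S2-1>S3; S3-0>S1; S3-1>S4; S4-0>S1; S4-1>S0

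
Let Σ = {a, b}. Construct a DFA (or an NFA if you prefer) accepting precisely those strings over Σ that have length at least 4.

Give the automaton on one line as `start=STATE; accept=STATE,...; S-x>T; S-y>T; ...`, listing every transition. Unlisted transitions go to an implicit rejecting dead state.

start=S0; accept=S4,S5; S0-a>S1; S0-b>S1; S1-a>S2; S1-b>S2; S2-a>S3; S2-b>S3; S3-a>S4; S3-b>S4; S4-a>S5; S4-b>S5; S5-a>S5; S5-b>S5

Count input length up to 5: every symbol moves from S0 toward S5, which means 'more than 4' and absorbs. Accept from {S4, S5}.
A 6-state machine:
        a   b  
>  S0   S1  S1 
   S1   S2  S2 
   S2   S3  S3 
   S3   S4  S4 
 * S4   S5  S5 
 * S5   S5  S5 
(> = start, * = accepting)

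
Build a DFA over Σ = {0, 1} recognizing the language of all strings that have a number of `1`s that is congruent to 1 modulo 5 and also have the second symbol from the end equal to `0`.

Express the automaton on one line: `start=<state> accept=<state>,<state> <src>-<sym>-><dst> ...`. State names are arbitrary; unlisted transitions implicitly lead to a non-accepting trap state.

start=A accept=E,H A-0->B A-1->C B-0->D B-1->E C-0->F C-1->G D-0->D D-1->E E-0->F E-1->G F-0->H F-1->I G-0->J G-1->K H-0->H H-1->I I-0->J I-1->K J-0->L J-1->M K-0->N K-1->O L-0->L L-1->M M-0->N M-1->O N-0->P N-1->Q O-0->R O-1->S P-0->P P-1->Q Q-0->R Q-1->S R-0->T R-1->U S-0->V S-1->W T-0->T T-1->U U-0->V U-1->W V-0->D V-1->E W-0->F W-1->G

Build one automaton per condition and run them in lockstep. The first has 5 states tracking the count of `1`s modulo 5; the second has 7 states tracking the last 2 symbols read. A product state is a pair (one from each), accepting exactly when both do.
23 states suffice.
       0  1 
>  A   B  C 
   B   D  E 
   C   F  G 
   D   D  E 
 * E   F  G 
   F   H  I 
   G   J  K 
 * H   H  I 
   I   J  K 
   J   L  M 
   K   N  O 
   L   L  M 
   M   N  O 
   N   P  Q 
   O   R  S 
   P   P  Q 
   Q   R  S 
   R   T  U 
   S   V  W 
   T   T  U 
   U   V  W 
   V   D  E 
   W   F  G 
(> = start, * = accepting)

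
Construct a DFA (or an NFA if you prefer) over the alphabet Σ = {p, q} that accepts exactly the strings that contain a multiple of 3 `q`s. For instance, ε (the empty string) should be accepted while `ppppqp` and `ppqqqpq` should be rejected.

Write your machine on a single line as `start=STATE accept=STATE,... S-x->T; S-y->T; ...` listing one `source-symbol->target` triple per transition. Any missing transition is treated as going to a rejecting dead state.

start=s0; accept=s0; s0-p->s0; s0-q->s1; s1-p->s1; s1-q->s2; s2-p->s2; s2-q->s0

The only thing that matters is how many `q`s have appeared, reduced mod 3. Use one state per residue: s0 for 0, …, s2 for 2. Reading `q` moves to the next residue; anything else stays put. s0 is accepting.
        p   q  
>* s0   s0  s1 
   s1   s1  s2 
   s2   s2  s0 
(> = start, * = accepting)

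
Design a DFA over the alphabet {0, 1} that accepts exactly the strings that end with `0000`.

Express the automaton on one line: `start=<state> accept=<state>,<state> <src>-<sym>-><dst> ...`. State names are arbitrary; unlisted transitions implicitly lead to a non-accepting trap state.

Remember how much of `0000` the current input suffix matches. State q0 means no match yet; q1 means the last symbol is `0`; q2 means the last 2 symbols are `00`; q3 means the last 3 symbols are `000`; q4 means the last 4 symbols are `0000`. Only q4 accepts. On a mismatch, fall back to the longest proper suffix that is still a prefix of `0000`.
        0   1  
>  q0   q1  q0 
   q1   q2  q0 
   q2   q3  q0 
   q3   q4  q0 
 * q4   q4  q0 
(> = start, * = accepting)

start=q0 accept=q4 q0-0->q1 q0-1->q0 q1-0->q2 q1-1->q0 q2-0->q3 q2-1->q0 q3-0->q4 q3-1->q0 q4-0->q4 q4-1->q0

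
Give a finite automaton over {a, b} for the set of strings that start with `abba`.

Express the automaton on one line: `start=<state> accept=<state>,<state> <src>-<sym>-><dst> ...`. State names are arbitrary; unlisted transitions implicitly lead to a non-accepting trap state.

start=q0 accept=q4 q0-a->q1 q0-b->q5 q1-a->q5 q1-b->q2 q2-a->q5 q2-b->q3 q3-a->q4 q3-b->q5 q4-a->q4 q4-b->q4 q5-a->q5 q5-b->q5

Walk along `abba` while the input agrees: from q0 take `a` to q1, and so on. Any deviation drops to the rejecting sink q5. Once q4 is reached the prefix is confirmed and every continuation is accepted.
        a   b  
>  q0   q1  q5 
   q1   q5  q2 
   q2   q5  q3 
   q3   q4  q5 
 * q4   q4  q4 
   q5   q5  q5 
(> = start, * = accepting)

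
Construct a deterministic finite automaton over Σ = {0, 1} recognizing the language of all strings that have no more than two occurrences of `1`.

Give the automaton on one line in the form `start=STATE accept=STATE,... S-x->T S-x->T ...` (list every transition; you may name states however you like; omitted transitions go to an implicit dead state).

start=q0 accept=q0,q1,q2 q0-0->q0 q0-1->q1 q1-0->q1 q1-1->q2 q2-0->q2 q2-1->q3 q3-0->q3 q3-1->q3

Only the number of `1`s matters, and only up to 3. Make a chain q0 → q1 → q2 → q3 advanced by each `1` (with q3 absorbing); every other symbol self-loops. The accepting set is {q0, q1, q2}.
A 4-state machine:
        0   1  
>* q0   q0  q1 
 * q1   q1  q2 
 * q2   q2  q3 
   q3   q3  q3 
(> = start, * = accepting)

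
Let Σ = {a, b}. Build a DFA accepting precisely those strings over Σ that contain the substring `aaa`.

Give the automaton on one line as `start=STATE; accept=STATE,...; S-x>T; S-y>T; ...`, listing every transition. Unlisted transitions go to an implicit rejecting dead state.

States S0..S2 record the length of the longest prefix of `aaa` that matches the current input suffix. Reaching S3 means `aaa` has been seen, and we stay there forever. Accept from S3.
        a   b  
>  S0   S1  S0 
   S1   S2  S0 
   S2   S3  S0 
 * S3   S3  S3 
(> = start, * = accepting)

start=S0; accept=S3; S0-a>S1; S0-b>S0; S1-a>S2; S1-b>S0; S2-a>S3; S2-b>S0; S3-a>S3; S3-b>S3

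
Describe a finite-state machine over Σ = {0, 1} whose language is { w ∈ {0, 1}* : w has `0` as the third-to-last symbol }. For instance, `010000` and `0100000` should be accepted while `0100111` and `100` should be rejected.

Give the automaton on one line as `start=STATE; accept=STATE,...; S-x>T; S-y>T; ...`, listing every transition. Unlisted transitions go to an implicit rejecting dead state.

start=s0; accept=s7,s8,s9,s10; s0-0>s1; s0-1>s2; s1-0>s3; s1-1>s4; s2-0>s5; s2-1>s6; s3-0>s7; s3-1>s8; s4-0>s9; s4-1>s10; s5-0>s11; s5-1>s12; s6-0>s13; s6-1>s14; s7-0>s7; s7-1>s8; s8-0>s9; s8-1>s10; s9-0>s11; s9-1>s12; s10-0>s13; s10-1>s14; s11-0>s7; s11-1>s8; s12-0>s9; s12-1>s10; s13-0>s11; s13-1>s12; s14-0>s13; s14-1>s14

Because acceptance depends on a position counted from the end, the machine has to buffer the most recent 3 symbols. Make each state the string of the last up-to-3 symbols read; on input `x` shift the window left and append `x`. Accept when the buffered window has length 3 and begins with `0`.
15 states suffice.
          0    1  
>  s0     s1   s2 
   s1     s3   s4 
   s2     s5   s6 
   s3     s7   s8 
   s4     s9  s10 
   s5    s11  s12 
   s6    s13  s14 
 * s7     s7   s8 
 * s8     s9  s10 
 * s9    s11  s12 
 * s10   s13  s14 
   s11    s7   s8 
   s12    s9  s10 
   s13   s11  s12 
   s14   s13  s14 
(> = start, * = accepting)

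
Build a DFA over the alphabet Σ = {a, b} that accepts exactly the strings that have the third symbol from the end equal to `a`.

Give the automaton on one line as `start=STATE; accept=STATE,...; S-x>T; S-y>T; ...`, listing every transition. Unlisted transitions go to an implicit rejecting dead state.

start=S0; accept=S7,S8,S9,S10; S0-a>S1; S0-b>S2; S1-a>S3; S1-b>S4; S2-a>S5; S2-b>S6; S3-a>S7; S3-b>S8; S4-a>S9; S4-b>S10; S5-a>S11; S5-b>S12; S6-a>S13; S6-b>S14; S7-a>S7; S7-b>S8; S8-a>S9; S8-b>S10; S9-a>S11; S9-b>S12; S10-a>S13; S10-b>S14; S11-a>S7; S11-b>S8; S12-a>S9; S12-b>S10; S13-a>S11; S13-b>S12; S14-a>S13; S14-b>S14

Because acceptance depends on a position counted from the end, the machine has to buffer the most recent 3 symbols. Make each state the string of the last up-to-3 symbols read; on input `x` shift the window left and append `x`. Accept when the buffered window has length 3 and begins with `a`.
With 15 states:
          a    b  
>  S0     S1   S2 
   S1     S3   S4 
   S2     S5   S6 
   S3     S7   S8 
   S4     S9  S10 
   S5    S11  S12 
   S6    S13  S14 
 * S7     S7   S8 
 * S8     S9  S10 
 * S9    S11  S12 
 * S10   S13  S14 
   S11    S7   S8 
   S12    S9  S10 
   S13   S11  S12 
   S14   S13  S14 
(> = start, * = accepting)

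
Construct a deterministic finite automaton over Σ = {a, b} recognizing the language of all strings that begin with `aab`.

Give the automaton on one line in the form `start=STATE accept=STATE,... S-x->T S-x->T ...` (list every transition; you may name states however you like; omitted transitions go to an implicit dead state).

Check the first 3 symbols one by one: q0 through q2 record how many have matched `aab` so far; any wrong symbol goes to the dead state q4. After all 3 match we enter the accepting sink q3.
A 5-state machine:
        a   b  
>  q0   q1  q4 
   q1   q2  q4 
   q2   q4  q3 
 * q3   q3  q3 
   q4   q4  q4 
(> = start, * = accepting)

start=q0 accept=q3 q0-a->q1 q0-b->q4 q1-a->q2 q1-b->q4 q2-a->q4 q2-b->q3 q3-a->q3 q3-b->q3 q4-a->q4 q4-b->q4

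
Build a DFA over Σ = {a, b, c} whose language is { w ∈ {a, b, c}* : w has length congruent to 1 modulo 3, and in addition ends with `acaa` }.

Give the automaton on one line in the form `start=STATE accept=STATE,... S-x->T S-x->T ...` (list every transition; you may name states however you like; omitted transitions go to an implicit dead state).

start=S0 accept=S11 S0-a->S1 S0-b->S2 S0-c->S2 S1-a->S3 S1-b->S4 S1-c->S5 S2-a->S3 S2-b->S4 S2-c->S4 S3-a->S6 S3-b->S0 S3-c->S7 S4-a->S6 S4-b->S0 S4-c->S0 S5-a->S8 S5-b->S0 S5-c->S0 S6-a->S1 S6-b->S2 S6-c->S9 S7-a->S10 S7-b->S2 S7-c->S2 S8-a->S11 S8-b->S2 S8-c->S9 S9-a->S12 S9-b->S4 S9-c->S4 S10-a->S13 S10-b->S4 S10-c->S5 S11-a->S3 S11-b->S4 S11-c->S5 S12-a->S14 S12-b->S0 S12-c->S7 S13-a->S6 S13-b->S0 S13-c->S7 S14-a->S1 S14-b->S2 S14-c->S9

Build one automaton per condition and run them in lockstep. The first has 3 states tracking the input length modulo 3; the second has 5 states tracking how much of the suffix `acaa` has currently been matched. A product state is a pair (one from each), accepting exactly when both do.
With 15 states:
          a    b    c  
>  S0     S1   S2   S2 
   S1     S3   S4   S5 
   S2     S3   S4   S4 
   S3     S6   S0   S7 
   S4     S6   S0   S0 
   S5     S8   S0   S0 
   S6     S1   S2   S9 
   S7    S10   S2   S2 
   S8    S11   S2   S9 
   S9    S12   S4   S4 
   S10   S13   S4   S5 
 * S11    S3   S4   S5 
   S12   S14   S0   S7 
   S13    S6   S0   S7 
   S14    S1   S2   S9 
(> = start, * = accepting)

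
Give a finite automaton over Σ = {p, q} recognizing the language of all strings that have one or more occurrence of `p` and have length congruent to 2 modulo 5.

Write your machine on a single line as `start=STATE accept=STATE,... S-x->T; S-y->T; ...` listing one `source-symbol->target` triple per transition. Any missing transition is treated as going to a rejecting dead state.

Handle the two conditions separately and then intersect. One (3 states) tracks the count of `p`s, saturating at 2; the other (5 states) tracks the input length modulo 5. Each combined state is a pair, one component from each; accept when both components accept.
A 15-state machine:
          p    q  
>  S0     S1   S2 
   S1     S3   S4 
   S2     S4   S5 
 * S3     S6   S6 
 * S4     S6   S7 
   S5     S7   S8 
   S6     S9   S9 
   S7     S9  S10 
   S8    S10  S11 
   S9    S12  S12 
   S10   S12  S13 
   S11   S13   S0 
   S12   S14  S14 
   S13   S14   S1 
   S14    S3   S3 
(> = start, * = accepting)

start=S0; accept=S3,S4; S0-p->S1; S0-q->S2; S1-p->S3; S1-q->S4; S2-p->S4; S2-q->S5; S3-p->S6; S3-q->S6; S4-p->S6; S4-q->S7; S5-p->S7; S5-q->S8; S6-p->S9; S6-q->S9; S7-p->S9; S7-q->S10; S8-p->S10; S8-q->S11; S9-p->S12; S9-q->S12; S10-p->S12; S10-q->S13; S11-p->S13; S11-q->S0; S12-p->S14; S12-q->S14; S13-p->S14; S13-q->S1; S14-p->S3; S14-q->S3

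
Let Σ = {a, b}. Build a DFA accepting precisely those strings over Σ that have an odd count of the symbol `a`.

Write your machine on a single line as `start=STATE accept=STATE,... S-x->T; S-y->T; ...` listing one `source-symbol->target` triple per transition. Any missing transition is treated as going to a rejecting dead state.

start=q0; accept=q1; q0-a->q1; q0-b->q0; q1-a->q0; q1-b->q1

Keep the running count of `a`s modulo 2: each `a` advances along the cycle q0 → q1 → q0 while other symbols loop. Accept at q1.
        a   b  
>  q0   q1  q0 
 * q1   q0  q1 
(> = start, * = accepting)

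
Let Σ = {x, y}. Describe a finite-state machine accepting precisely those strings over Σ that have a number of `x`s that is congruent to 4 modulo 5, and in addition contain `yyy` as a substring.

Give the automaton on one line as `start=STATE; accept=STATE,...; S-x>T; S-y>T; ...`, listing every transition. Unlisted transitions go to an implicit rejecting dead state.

Run two small machines in parallel and take their product. The first has 5 states tracking the count of `x`s modulo 5; the second has 4 states tracking whether and how much of `yyy` has been seen. A product state is a pair (one from each), accepting exactly when both do.
A 20-state machine:
          x    y  
>  q0     q1   q2 
   q1     q3   q4 
   q2     q1   q5 
   q3     q6   q7 
   q4     q3   q8 
   q5     q1   q9 
   q6    q10  q11 
   q7     q6  q12 
   q8     q3  q13 
   q9    q13   q9 
   q10    q0  q14 
   q11   q10  q15 
   q12    q6  q16 
   q13   q16  q13 
   q14    q0  q17 
   q15   q10  q18 
   q16   q18  q16 
   q17    q0  q19 
   q18   q19  q18 
 * q19    q9  q19 
(> = start, * = accepting)

start=q0; accept=q19; q0-x>q1; q0-y>q2; q1-x>q3; q1-y>q4; q2-x>q1; q2-y>q5; q3-x>q6; q3-y>q7; q4-x>q3; q4-y>q8; q5-x>q1; q5-y>q9; q6-x>q10; q6-y>q11; q7-x>q6; q7-y>q12; q8-x>q3; q8-y>q13; q9-x>q13; q9-y>q9; q10-x>q0; q10-y>q14; q11-x>q10; q11-y>q15; q12-x>q6; q12-y>q16; q13-x>q16; q13-y>q13; q14-x>q0; q14-y>q17; q15-x>q10; q15-y>q18; q16-x>q18; q16-y>q16; q17-x>q0; q17-y>q19; q18-x>q19; q18-y>q18; q19-x>q9; q19-y>q19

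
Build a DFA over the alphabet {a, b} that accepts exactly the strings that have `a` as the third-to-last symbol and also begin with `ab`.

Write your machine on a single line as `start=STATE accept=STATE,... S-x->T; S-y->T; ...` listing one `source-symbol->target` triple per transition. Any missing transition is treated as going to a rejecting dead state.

start=q0; accept=q9,q10,q21,q22; q0-a->q1; q0-b->q2; q1-a->q3; q1-b->q4; q2-a->q5; q2-b->q6; q3-a->q7; q3-b->q8; q4-a->q9; q4-b->q10; q5-a->q11; q5-b->q12; q6-a->q13; q6-b->q14; q7-a->q7; q7-b->q8; q8-a->q15; q8-b->q16; q9-a->q17; q9-b->q18; q10-a->q19; q10-b->q20; q11-a->q7; q11-b->q8; q12-a->q15; q12-b->q16; q13-a->q11; q13-b->q12; q14-a->q13; q14-b->q14; q15-a->q11; q15-b->q12; q16-a->q13; q16-b->q14; q17-a->q21; q17-b->q22; q18-a->q9; q18-b->q10; q19-a->q17; q19-b->q18; q20-a->q19; q20-b->q20; q21-a->q21; q21-b->q22; q22-a->q9; q22-b->q10

Run two small machines in parallel and take their product. The first has 15 states tracking the last 3 symbols read; the second has 4 states tracking whether the input so far still matches the prefix `ab`. A product state is a pair (one from each), accepting exactly when both do.
A 23-state machine:
          a    b  
>  q0     q1   q2 
   q1     q3   q4 
   q2     q5   q6 
   q3     q7   q8 
   q4     q9  q10 
   q5    q11  q12 
   q6    q13  q14 
   q7     q7   q8 
   q8    q15  q16 
 * q9    q17  q18 
 * q10   q19  q20 
   q11    q7   q8 
   q12   q15  q16 
   q13   q11  q12 
   q14   q13  q14 
   q15   q11  q12 
   q16   q13  q14 
   q17   q21  q22 
   q18    q9  q10 
   q19   q17  q18 
   q20   q19  q20 
 * q21   q21  q22 
 * q22    q9  q10 
(> = start, * = accepting)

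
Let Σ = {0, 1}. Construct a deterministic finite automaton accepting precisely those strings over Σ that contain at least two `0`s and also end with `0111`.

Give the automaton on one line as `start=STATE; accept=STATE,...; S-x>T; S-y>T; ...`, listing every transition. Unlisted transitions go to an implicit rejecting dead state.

start=A; accept=F; A-0>B; A-1>A; B-0>C; B-1>B; C-0>C; C-1>D; D-0>C; D-1>E; E-0>C; E-1>F; F-0>C; F-1>B

Run two small machines in parallel and take their product. The first has 4 states tracking the count of `0`s, saturating at 3; the second has 5 states tracking how much of the suffix `0111` has currently been matched. A product state is a pair (one from each), accepting exactly when both do. Minimizing collapses redundant product states.
6 states suffice.
       0  1 
>  A   B  A 
   B   C  B 
   C   C  D 
   D   C  E 
   E   C  F 
 * F   C  B 
(> = start, * = accepting)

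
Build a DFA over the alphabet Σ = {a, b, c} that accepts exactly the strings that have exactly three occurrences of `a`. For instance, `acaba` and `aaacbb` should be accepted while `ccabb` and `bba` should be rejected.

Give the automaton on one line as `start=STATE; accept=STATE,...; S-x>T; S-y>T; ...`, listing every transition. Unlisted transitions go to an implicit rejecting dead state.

Only the number of `a`s matters, and only up to 4. Make a chain S0 → S1 → S2 → S3 → S4 advanced by each `a` (with S4 absorbing); every other symbol self-loops. The accepting set is {S3}.
With 5 states:
        a   b   c  
>  S0   S1  S0  S0 
   S1   S2  S1  S1 
   S2   S3  S2  S2 
 * S3   S4  S3  S3 
   S4   S4  S4  S4 
(> = start, * = accepting)

start=S0; accept=S3; S0-a>S1; S0-b>S0; S0-c>S0; S1-a>S2; S1-b>S1; S1-c>S1; S2-a>S3; S2-b>S2; S2-c>S2; S3-a>S4; S3-b>S3; S3-c>S3; S4-a>S4; S4-b>S4; S4-c>S4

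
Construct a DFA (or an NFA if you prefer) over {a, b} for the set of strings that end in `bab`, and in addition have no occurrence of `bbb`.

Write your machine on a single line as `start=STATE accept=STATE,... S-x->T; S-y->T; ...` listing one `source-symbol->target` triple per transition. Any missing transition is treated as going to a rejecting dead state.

start=q0; accept=q4; q0-a->q0; q0-b->q1; q1-a->q2; q1-b->q3; q2-a->q0; q2-b->q4; q3-a->q2; q3-b->q5; q4-a->q2; q4-b->q3; q5-a->q5; q5-b->q5

Handle the two conditions separately and then intersect. One (4 states) tracks how much of the suffix `bab` has currently been matched; the other (4 states) tracks partial matches of the forbidden pattern `bbb`. Each combined state is a pair, one component from each; accept when both components accept. After merging equivalent states the machine shrinks.
A 6-state machine:
        a   b  
>  q0   q0  q1 
   q1   q2  q3 
   q2   q0  q4 
   q3   q2  q5 
 * q4   q2  q3 
   q5   q5  q5 
(> = start, * = accepting)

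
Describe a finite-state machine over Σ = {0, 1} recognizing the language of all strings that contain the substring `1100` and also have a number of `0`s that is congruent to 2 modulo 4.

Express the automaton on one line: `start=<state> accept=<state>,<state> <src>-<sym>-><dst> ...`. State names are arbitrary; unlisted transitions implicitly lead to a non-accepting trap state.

start=s0 accept=s13 s0-0->s1 s0-1->s2 s1-0->s3 s1-1->s4 s2-0->s1 s2-1->s5 s3-0->s6 s3-1->s7 s4-0->s3 s4-1->s8 s5-0->s9 s5-1->s5 s6-0->s0 s6-1->s10 s7-0->s6 s7-1->s11 s8-0->s12 s8-1->s8 s9-0->s13 s9-1->s4 s10-0->s0 s10-1->s14 s11-0->s15 s11-1->s11 s12-0->s16 s12-1->s7 s13-0->s16 s13-1->s13 s14-0->s17 s14-1->s14 s15-0->s18 s15-1->s10 s16-0->s18 s16-1->s16 s17-0->s19 s17-1->s2 s18-0->s19 s18-1->s18 s19-0->s13 s19-1->s19

Run two small machines in parallel and take their product. One (5 states) tracks whether and how much of `1100` has been seen; the other (4 states) tracks the count of `0`s modulo 4. Each combined state is a pair, one component from each; accept when both components accept.
With 20 states:
          0    1  
>  s0     s1   s2 
   s1     s3   s4 
   s2     s1   s5 
   s3     s6   s7 
   s4     s3   s8 
   s5     s9   s5 
   s6     s0  s10 
   s7     s6  s11 
   s8    s12   s8 
   s9    s13   s4 
   s10    s0  s14 
   s11   s15  s11 
   s12   s16   s7 
 * s13   s16  s13 
   s14   s17  s14 
   s15   s18  s10 
   s16   s18  s16 
   s17   s19   s2 
   s18   s19  s18 
   s19   s13  s19 
(> = start, * = accepting)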